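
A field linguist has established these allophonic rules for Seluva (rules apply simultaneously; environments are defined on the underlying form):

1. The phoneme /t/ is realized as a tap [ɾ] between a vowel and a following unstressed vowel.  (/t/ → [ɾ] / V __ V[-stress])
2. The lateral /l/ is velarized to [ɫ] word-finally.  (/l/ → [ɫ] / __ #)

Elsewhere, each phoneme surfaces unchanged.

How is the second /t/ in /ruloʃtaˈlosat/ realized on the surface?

[t]

/t/ — word-final; rule 1 does not apply here → [t].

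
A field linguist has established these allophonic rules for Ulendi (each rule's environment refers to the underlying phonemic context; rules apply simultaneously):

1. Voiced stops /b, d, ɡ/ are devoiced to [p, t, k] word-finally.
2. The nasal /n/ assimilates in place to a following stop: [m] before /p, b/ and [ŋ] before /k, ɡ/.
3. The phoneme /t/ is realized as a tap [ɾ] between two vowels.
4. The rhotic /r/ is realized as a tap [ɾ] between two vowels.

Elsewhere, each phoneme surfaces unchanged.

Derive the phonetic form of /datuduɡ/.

[daɾuduk]

/d/ (word-initial): rule 1 targets it, but not word-finally → unchanged [d].
/a/ stays [a].
Rule 3 applies to /t/ (between /a/ and /u/: between two vowels) → [ɾ].
/u/ — not in any rule's target class → [u].
/d/ (between /u/ and /u/) fails the environment for rule 1, so it stays [d].
/u/ stays [u].
/ɡ/ — word-final, word-finally — surfaces as [k] (rule 1).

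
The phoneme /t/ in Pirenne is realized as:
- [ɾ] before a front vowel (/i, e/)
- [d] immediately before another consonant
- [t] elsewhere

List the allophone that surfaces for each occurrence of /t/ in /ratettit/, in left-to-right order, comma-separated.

[ɾ], [d], [ɾ], [t]

Occurrence 1 (position 3): before a front vowel (/i, e/) → [ɾ].
Occurrence 2 (position 5): immediately before another consonant → [d].
Occurrence 3 (position 6): before a front vowel (/i, e/) → [ɾ].
Occurrence 4 (position 8): no conditioning environment matches → elsewhere allophone [t].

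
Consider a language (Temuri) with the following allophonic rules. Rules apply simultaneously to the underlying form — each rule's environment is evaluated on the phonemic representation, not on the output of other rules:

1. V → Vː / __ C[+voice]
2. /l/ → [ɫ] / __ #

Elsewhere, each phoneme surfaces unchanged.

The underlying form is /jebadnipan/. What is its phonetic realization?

[jeːbaːdnipaːn]

Rule 1 applies to /e/ (between /j/ and /b/: before a voiced consonant) → [eː].
/a/ (between /b/ and /d/) occurs before a voiced consonant → [aː] by rule 1.
/i/ (between /n/ and /p/): rule 1 targets it, but not before a voiced consonant → unchanged [i].
Rule 1 applies to /a/ (between /p/ and /n/: before a voiced consonant) → [aː].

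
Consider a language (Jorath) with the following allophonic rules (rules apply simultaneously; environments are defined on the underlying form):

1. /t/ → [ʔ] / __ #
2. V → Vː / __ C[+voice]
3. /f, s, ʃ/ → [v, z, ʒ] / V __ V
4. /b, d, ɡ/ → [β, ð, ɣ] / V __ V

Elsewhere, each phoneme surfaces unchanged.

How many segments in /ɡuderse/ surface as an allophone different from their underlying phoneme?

3

Segments that undergo a rule: /u/ → [uː] (rule 2); /d/ → [ð] (rule 4); /e/ → [eː] (rule 2).
All other segments surface unchanged.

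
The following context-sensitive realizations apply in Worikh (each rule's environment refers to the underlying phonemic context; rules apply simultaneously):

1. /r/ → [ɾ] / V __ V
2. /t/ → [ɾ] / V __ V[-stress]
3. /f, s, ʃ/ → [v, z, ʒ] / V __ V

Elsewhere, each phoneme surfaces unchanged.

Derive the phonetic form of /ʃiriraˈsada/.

[ʃiɾiɾaˈzada]

/ʃ/ (word-initial) fails the environment for rule 3, so it stays [ʃ].
/r/ — between /i/ and /i/, between two vowels — surfaces as [ɾ] (rule 1).
/r/ (between /i/ and /a/): between two vowels, so rule 1 applies → [ɾ].
Rule 3 applies to /s/ (between /a/ and /a/: between two vowels) → [z].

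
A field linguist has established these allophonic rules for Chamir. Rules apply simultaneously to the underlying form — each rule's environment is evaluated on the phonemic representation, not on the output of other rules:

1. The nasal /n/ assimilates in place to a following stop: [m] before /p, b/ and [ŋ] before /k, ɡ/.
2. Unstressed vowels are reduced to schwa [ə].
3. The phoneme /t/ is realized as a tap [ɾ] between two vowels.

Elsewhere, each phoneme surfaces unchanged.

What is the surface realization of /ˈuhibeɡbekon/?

[ˈuhəbəɡbəkən]

/u/ — word-initial; rule 2 does not apply here → [u].
/h/ (between /u/ and /i/) is unaffected → [h].
/i/ (between /h/ and /b/) occurs in an unstressed syllable → [ə] by rule 2.
/b/ (between /i/ and /e/) is unaffected → [b].
Rule 2 applies to /e/ (between /b/ and /ɡ/: in an unstressed syllable) → [ə].
/ɡ/ stays [ɡ].
/b/ — not in any rule's target class → [b].
/e/ (between /b/ and /k/): in an unstressed syllable, so rule 2 applies → [ə].
/k/ — not in any rule's target class → [k].
Rule 2 applies to /o/ (between /k/ and /n/: in an unstressed syllable) → [ə].
/n/ (word-final) fails the environment for rule 1, so it stays [n].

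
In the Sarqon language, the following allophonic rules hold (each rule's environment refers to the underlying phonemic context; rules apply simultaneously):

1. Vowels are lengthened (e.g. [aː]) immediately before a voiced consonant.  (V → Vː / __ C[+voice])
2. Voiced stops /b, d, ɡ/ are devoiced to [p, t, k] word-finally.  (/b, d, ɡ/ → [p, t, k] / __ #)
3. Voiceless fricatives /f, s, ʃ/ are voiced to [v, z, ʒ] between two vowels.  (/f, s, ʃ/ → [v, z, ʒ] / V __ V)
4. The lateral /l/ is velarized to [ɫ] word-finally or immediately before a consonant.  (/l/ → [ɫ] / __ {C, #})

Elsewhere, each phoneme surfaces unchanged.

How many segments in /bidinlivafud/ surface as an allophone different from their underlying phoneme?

Segments that undergo a rule: /i/ → [iː] (rule 1); /i/ → [iː] (rule 1); /i/ → [iː] (rule 1); /f/ → [v] (rule 3); /u/ → [uː] (rule 1); /d/ → [t] (rule 2).
All other segments surface unchanged.

6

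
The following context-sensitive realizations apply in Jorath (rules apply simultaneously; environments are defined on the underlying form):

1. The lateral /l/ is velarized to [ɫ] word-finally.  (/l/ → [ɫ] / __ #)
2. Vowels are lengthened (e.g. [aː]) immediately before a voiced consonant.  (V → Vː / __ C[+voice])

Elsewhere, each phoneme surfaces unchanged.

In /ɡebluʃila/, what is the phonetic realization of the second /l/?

[l]

/l/ (between /i/ and /a/): rule 1 targets it, but not word-finally → unchanged [l].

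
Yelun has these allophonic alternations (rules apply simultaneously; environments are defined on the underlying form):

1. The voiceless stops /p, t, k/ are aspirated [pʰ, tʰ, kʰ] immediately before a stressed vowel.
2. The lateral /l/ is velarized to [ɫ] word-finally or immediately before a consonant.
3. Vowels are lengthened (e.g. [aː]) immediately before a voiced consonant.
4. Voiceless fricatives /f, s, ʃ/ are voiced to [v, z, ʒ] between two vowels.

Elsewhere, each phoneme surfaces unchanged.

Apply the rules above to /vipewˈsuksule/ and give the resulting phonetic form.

[vipeːwˈsuksuːle]

/v/ — not in any rule's target class → [v].
/i/ (between /v/ and /p/): rule 3 targets it, but not before a voiced consonant → unchanged [i].
/p/ (between /i/ and /e/): rule 1 targets it, but not immediately before a stressed vowel → unchanged [p].
/e/ (between /p/ and /w/) occurs before a voiced consonant → [eː] by rule 3.
/w/ (between /e/ and /s/) is unaffected → [w].
/s/ (between /w/ and /u/) is in the target of rule 4 but the environment (between two vowels) is not met → [s].
/u/ (between /s/ and /k/): rule 3 targets it, but not before a voiced consonant → unchanged [u].
/k/ (between /u/ and /s/): rule 1 targets it, but not immediately before a stressed vowel → unchanged [k].
/s/ (between /k/ and /u/) fails the environment for rule 4, so it stays [s].
/u/ (between /s/ and /l/): before a voiced consonant, so rule 3 applies → [uː].
/l/ (between /u/ and /e/) is in the target of rule 2 but the environment (word-finally or immediately before a consonant) is not met → [l].
/e/ (word-final) fails the environment for rule 3, so it stays [e].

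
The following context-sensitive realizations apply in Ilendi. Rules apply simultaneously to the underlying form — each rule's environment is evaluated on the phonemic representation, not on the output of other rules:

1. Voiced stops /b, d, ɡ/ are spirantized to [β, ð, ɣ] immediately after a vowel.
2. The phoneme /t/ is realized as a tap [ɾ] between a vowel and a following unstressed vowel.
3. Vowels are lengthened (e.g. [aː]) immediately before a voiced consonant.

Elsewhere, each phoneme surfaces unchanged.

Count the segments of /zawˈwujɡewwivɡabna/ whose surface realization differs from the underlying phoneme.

Segments that undergo a rule: /a/ → [aː] (rule 3); /u/ → [uː] (rule 3); /e/ → [eː] (rule 3); /i/ → [iː] (rule 3); /a/ → [aː] (rule 3); /b/ → [β] (rule 1).
All other segments surface unchanged.

6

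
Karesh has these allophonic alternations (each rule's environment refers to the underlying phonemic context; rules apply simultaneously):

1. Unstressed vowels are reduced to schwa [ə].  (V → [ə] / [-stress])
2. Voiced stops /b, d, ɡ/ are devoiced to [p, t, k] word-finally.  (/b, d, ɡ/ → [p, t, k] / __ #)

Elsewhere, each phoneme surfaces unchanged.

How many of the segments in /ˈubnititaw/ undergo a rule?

3

Segments that undergo a rule: /i/ → [ə] (rule 1); /i/ → [ə] (rule 1); /a/ → [ə] (rule 1).
All other segments surface unchanged.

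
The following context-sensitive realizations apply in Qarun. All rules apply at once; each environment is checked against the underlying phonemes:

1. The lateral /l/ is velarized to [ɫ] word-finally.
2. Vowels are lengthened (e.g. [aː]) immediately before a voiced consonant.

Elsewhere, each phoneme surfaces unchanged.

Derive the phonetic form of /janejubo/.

/j/ (word-initial): no rule targets it → [j].
/a/ meets the environment for rule 2 (before a voiced consonant) → [aː].
/n/ (between /a/ and /e/): no rule targets it → [n].
/e/ — between /n/ and /j/, before a voiced consonant — surfaces as [eː] (rule 2).
/j/ stays [j].
/u/ (between /j/ and /b/) occurs before a voiced consonant → [uː] by rule 2.
/b/ (between /u/ and /o/): no rule targets it → [b].
/o/ — word-final; rule 2 does not apply here → [o].

[jaːneːjuːbo]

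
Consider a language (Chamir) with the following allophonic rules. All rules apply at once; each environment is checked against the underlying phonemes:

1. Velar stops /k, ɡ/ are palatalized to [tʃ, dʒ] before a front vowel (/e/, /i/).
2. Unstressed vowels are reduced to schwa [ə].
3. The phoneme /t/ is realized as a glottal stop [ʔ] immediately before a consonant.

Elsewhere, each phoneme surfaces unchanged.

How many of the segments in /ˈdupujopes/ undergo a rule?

Segments that undergo a rule: /u/ → [ə] (rule 2); /o/ → [ə] (rule 2); /e/ → [ə] (rule 2).
All other segments surface unchanged.

3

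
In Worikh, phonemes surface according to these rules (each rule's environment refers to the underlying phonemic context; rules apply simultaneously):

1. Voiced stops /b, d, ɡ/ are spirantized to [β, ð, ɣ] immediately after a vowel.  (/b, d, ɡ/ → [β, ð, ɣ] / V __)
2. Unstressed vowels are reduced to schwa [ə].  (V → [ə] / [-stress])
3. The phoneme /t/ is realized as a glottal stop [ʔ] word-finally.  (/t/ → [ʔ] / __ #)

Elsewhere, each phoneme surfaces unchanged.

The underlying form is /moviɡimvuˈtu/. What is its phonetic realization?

/m/ stays [m].
/o/ (between /m/ and /v/): in an unstressed syllable, so rule 2 applies → [ə].
/v/ stays [v].
/i/ meets the environment for rule 2 (in an unstressed syllable) → [ə].
/ɡ/ meets the environment for rule 1 (immediately after a vowel) → [ɣ].
/i/ — between /ɡ/ and /m/, in an unstressed syllable — surfaces as [ə] (rule 2).
/m/ (between /i/ and /v/) is unaffected → [m].
/v/ (between /m/ and /u/) is unaffected → [v].
/u/ — between /v/ and /t/, in an unstressed syllable — surfaces as [ə] (rule 2).
/t/ (between /u/ and /u/) fails the environment for rule 3, so it stays [t].
/u/ (word-final) fails the environment for rule 2, so it stays [u].

[məvəɣəmvəˈtu]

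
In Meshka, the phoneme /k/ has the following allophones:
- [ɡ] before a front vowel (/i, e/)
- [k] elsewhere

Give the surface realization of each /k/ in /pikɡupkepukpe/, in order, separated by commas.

[k], [ɡ], [k]

Occurrence 1 (position 3): no conditioning environment matches → elsewhere allophone [k].
Occurrence 2 (position 7): before a front vowel (/i, e/) → [ɡ].
Occurrence 3 (position 11): no conditioning environment matches → elsewhere allophone [k].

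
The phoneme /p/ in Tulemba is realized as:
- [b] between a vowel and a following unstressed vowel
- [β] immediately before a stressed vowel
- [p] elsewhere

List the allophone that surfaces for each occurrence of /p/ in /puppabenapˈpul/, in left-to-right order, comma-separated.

Occurrence 1 (position 1): no conditioning environment matches → elsewhere allophone [p].
Occurrence 2 (position 3): no conditioning environment matches → elsewhere allophone [p].
Occurrence 3 (position 4): no conditioning environment matches → elsewhere allophone [p].
Occurrence 4 (position 10): no conditioning environment matches → elsewhere allophone [p].
Occurrence 5 (position 11): immediately before a stressed vowel → [β].

[p], [p], [p], [p], [β]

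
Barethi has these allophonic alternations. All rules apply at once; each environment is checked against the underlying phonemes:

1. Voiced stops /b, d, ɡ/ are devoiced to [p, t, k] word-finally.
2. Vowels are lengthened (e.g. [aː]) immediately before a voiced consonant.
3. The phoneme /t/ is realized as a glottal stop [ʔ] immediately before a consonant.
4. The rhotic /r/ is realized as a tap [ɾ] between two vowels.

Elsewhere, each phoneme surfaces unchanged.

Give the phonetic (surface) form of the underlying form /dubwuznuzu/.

[duːbwuːznuːzu]

/d/ (word-initial) is in the target of rule 1 but the environment (word-finally) is not met → [d].
/u/ meets the environment for rule 2 (before a voiced consonant) → [uː].
/b/ (between /u/ and /w/): rule 1 targets it, but not word-finally → unchanged [b].
/w/ (between /b/ and /u/): no rule targets it → [w].
Rule 2 applies to /u/ (between /w/ and /z/: before a voiced consonant) → [uː].
/z/ (between /u/ and /n/) is unaffected → [z].
/n/ — not in any rule's target class → [n].
/u/ meets the environment for rule 2 (before a voiced consonant) → [uː].
/z/ (between /u/ and /u/) is unaffected → [z].
/u/ (word-final) is in the target of rule 2 but the environment (before a voiced consonant) is not met → [u].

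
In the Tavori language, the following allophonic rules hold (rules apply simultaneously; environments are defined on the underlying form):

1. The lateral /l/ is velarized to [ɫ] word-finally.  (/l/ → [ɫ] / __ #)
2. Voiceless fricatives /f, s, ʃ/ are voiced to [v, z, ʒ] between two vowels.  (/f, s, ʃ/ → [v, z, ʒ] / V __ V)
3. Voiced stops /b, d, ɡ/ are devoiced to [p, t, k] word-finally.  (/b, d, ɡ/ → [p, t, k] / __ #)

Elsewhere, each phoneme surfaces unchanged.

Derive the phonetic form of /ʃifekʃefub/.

[ʃivekʃevup]

/ʃ/ (word-initial) fails the environment for rule 2, so it stays [ʃ].
Rule 2 applies to /f/ (between /i/ and /e/: between two vowels) → [v].
/ʃ/ (between /k/ and /e/): rule 2 targets it, but not between two vowels → unchanged [ʃ].
/f/ (between /e/ and /u/) occurs between two vowels → [v] by rule 2.
/b/ — word-final, word-finally — surfaces as [p] (rule 3).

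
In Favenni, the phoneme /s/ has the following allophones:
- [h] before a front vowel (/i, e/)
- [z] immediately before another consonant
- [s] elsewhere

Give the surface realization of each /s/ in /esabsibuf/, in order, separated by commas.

Occurrence 1 (position 2): no conditioning environment matches → elsewhere allophone [s].
Occurrence 2 (position 5): before a front vowel (/i, e/) → [h].

[s], [h]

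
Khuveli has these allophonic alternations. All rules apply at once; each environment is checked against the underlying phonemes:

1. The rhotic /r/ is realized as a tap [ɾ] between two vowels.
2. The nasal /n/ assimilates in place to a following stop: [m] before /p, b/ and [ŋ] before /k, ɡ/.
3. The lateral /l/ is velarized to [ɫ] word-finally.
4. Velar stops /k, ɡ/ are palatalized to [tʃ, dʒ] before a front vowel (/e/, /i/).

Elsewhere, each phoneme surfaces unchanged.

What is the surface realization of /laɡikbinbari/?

/l/ (word-initial) fails the environment for rule 3, so it stays [l].
Rule 4 applies to /ɡ/ (between /a/ and /i/: before a front vowel) → [dʒ].
/k/ — between /i/ and /b/; rule 4 does not apply here → [k].
/n/ (between /i/ and /b/) occurs before a labial or velar stop → [m] by rule 2.
/r/ (between /a/ and /i/): between two vowels, so rule 1 applies → [ɾ].

[ladʒikbimbaɾi]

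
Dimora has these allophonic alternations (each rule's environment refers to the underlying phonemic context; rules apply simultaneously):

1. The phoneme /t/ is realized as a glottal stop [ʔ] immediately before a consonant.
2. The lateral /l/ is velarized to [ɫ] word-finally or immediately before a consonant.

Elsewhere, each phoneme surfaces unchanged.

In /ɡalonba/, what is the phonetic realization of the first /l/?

[l]

/l/ (between /a/ and /o/) fails the environment for rule 2, so it stays [l].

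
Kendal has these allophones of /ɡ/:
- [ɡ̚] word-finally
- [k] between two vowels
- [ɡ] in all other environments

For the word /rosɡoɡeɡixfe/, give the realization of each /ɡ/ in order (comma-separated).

[ɡ], [k], [k]

Occurrence 1 (position 4): no conditioning environment matches → elsewhere allophone [ɡ].
Occurrence 2 (position 6): between two vowels → [k].
Occurrence 3 (position 8): between two vowels → [k].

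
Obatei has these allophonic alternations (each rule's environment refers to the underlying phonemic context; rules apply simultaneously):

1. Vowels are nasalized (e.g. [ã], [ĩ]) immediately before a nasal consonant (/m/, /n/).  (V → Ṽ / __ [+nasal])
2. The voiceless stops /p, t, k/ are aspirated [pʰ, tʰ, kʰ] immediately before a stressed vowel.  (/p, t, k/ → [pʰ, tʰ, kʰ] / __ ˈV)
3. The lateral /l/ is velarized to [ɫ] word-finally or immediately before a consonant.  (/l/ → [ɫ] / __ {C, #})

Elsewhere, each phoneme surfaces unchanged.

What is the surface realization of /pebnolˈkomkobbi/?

/p/ — word-initial; rule 2 does not apply here → [p].
/e/ — between /p/ and /b/; rule 1 does not apply here → [e].
/b/ — not in any rule's target class → [b].
/n/ (between /b/ and /o/) is unaffected → [n].
/o/ — between /n/ and /l/; rule 1 does not apply here → [o].
Rule 3 applies to /l/ (between /o/ and /k/: word-finally or immediately before a consonant) → [ɫ].
/k/ meets the environment for rule 2 (immediately before a stressed vowel) → [kʰ].
/o/ — between /k/ and /m/, before a nasal consonant — surfaces as [õ] (rule 1).
/m/ stays [m].
/k/ (between /m/ and /o/) is in the target of rule 2 but the environment (immediately before a stressed vowel) is not met → [k].
/o/ — between /k/ and /b/; rule 1 does not apply here → [o].
/b/ — not in any rule's target class → [b].
/b/ (between /b/ and /i/) is unaffected → [b].
/i/ (word-final) fails the environment for rule 1, so it stays [i].

[pebnoɫˈkʰõmkobbi]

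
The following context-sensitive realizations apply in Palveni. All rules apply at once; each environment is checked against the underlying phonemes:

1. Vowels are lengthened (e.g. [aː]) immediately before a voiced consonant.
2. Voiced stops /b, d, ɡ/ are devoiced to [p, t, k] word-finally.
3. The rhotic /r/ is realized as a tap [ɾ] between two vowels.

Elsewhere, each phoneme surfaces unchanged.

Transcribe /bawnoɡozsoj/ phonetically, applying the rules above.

[baːwnoːɡoːzsoːj]

/b/ (word-initial): rule 2 targets it, but not word-finally → unchanged [b].
/a/ (between /b/ and /w/): before a voiced consonant, so rule 1 applies → [aː].
/w/ (between /a/ and /n/): no rule targets it → [w].
/n/ stays [n].
Rule 1 applies to /o/ (between /n/ and /ɡ/: before a voiced consonant) → [oː].
/ɡ/ (between /o/ and /o/) is in the target of rule 2 but the environment (word-finally) is not met → [ɡ].
/o/ meets the environment for rule 1 (before a voiced consonant) → [oː].
/z/ (between /o/ and /s/) is unaffected → [z].
/s/ (between /z/ and /o/): no rule targets it → [s].
/o/ meets the environment for rule 1 (before a voiced consonant) → [oː].
/j/ (word-final): no rule targets it → [j].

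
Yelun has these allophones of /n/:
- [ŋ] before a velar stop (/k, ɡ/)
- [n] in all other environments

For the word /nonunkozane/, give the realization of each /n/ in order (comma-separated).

Occurrence 1 (position 1): no conditioning environment matches → elsewhere allophone [n].
Occurrence 2 (position 3): no conditioning environment matches → elsewhere allophone [n].
Occurrence 3 (position 5): before a velar stop → [ŋ].
Occurrence 4 (position 10): no conditioning environment matches → elsewhere allophone [n].

[n], [n], [ŋ], [n]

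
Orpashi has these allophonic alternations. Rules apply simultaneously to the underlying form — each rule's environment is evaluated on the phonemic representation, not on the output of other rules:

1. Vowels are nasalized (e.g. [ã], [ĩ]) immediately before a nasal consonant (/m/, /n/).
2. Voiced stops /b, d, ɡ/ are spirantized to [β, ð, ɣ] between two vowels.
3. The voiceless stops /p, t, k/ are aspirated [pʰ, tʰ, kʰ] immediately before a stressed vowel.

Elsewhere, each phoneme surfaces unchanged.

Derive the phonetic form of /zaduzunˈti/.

/z/ (word-initial) is unaffected → [z].
/a/ (between /z/ and /d/) is in the target of rule 1 but the environment (before a nasal consonant) is not met → [a].
Rule 2 applies to /d/ (between /a/ and /u/: between two vowels) → [ð].
/u/ — between /d/ and /z/; rule 1 does not apply here → [u].
/z/ stays [z].
/u/ (between /z/ and /n/): before a nasal consonant, so rule 1 applies → [ũ].
/n/ (between /u/ and /t/) is unaffected → [n].
/t/ — between /n/ and /i/, immediately before a stressed vowel — surfaces as [tʰ] (rule 3).
/i/ — word-final; rule 1 does not apply here → [i].

[zaðuzũnˈtʰi]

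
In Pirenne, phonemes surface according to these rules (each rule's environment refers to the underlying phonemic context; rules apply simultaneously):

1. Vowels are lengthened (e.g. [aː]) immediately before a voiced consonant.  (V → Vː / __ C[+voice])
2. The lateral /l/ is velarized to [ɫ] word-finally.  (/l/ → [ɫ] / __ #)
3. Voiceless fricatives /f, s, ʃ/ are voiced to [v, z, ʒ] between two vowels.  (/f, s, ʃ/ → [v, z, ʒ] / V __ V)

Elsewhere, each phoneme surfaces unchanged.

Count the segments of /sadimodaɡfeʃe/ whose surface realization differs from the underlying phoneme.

5

Segments that undergo a rule: /a/ → [aː] (rule 1); /i/ → [iː] (rule 1); /o/ → [oː] (rule 1); /a/ → [aː] (rule 1); /ʃ/ → [ʒ] (rule 3).
All other segments surface unchanged.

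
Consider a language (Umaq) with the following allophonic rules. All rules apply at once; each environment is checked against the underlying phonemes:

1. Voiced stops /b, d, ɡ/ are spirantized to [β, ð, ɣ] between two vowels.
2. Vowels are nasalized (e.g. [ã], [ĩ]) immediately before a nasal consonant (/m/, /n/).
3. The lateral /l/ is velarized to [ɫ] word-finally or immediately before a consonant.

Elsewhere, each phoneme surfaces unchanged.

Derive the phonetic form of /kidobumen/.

/k/ stays [k].
/i/ (between /k/ and /d/): rule 2 targets it, but not before a nasal consonant → unchanged [i].
/d/ — between /i/ and /o/, between two vowels — surfaces as [ð] (rule 1).
/o/ (between /d/ and /b/): rule 2 targets it, but not before a nasal consonant → unchanged [o].
Rule 1 applies to /b/ (between /o/ and /u/: between two vowels) → [β].
/u/ meets the environment for rule 2 (before a nasal consonant) → [ũ].
/m/ stays [m].
/e/ meets the environment for rule 2 (before a nasal consonant) → [ẽ].
/n/ — not in any rule's target class → [n].

[kiðoβũmẽn]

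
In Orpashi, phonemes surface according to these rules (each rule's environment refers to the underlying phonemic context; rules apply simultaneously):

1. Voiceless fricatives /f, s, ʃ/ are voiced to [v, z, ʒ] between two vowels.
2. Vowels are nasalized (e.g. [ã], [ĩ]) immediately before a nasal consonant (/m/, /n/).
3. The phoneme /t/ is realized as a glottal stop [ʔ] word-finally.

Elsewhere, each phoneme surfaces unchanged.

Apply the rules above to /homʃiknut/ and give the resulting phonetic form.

/h/ (word-initial): no rule targets it → [h].
/o/ meets the environment for rule 2 (before a nasal consonant) → [õ].
/m/ — not in any rule's target class → [m].
/ʃ/ (between /m/ and /i/): rule 1 targets it, but not between two vowels → unchanged [ʃ].
/i/ (between /ʃ/ and /k/) fails the environment for rule 2, so it stays [i].
/k/ (between /i/ and /n/) is unaffected → [k].
/n/ (between /k/ and /u/): no rule targets it → [n].
/u/ (between /n/ and /t/) fails the environment for rule 2, so it stays [u].
/t/ meets the environment for rule 3 (word-finally) → [ʔ].

[hõmʃiknuʔ]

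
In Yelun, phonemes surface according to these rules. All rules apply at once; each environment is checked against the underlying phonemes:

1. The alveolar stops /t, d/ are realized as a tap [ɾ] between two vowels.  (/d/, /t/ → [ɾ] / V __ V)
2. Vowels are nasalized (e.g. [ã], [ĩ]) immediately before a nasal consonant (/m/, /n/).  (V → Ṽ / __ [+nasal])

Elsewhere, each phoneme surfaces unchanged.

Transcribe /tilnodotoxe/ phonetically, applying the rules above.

[tilnoɾoɾoxe]

/t/ (word-initial) fails the environment for rule 1, so it stays [t].
/i/ (between /t/ and /l/) is in the target of rule 2 but the environment (before a nasal consonant) is not met → [i].
/l/ — not in any rule's target class → [l].
/n/ — not in any rule's target class → [n].
/o/ (between /n/ and /d/): rule 2 targets it, but not before a nasal consonant → unchanged [o].
/d/ meets the environment for rule 1 (between two vowels) → [ɾ].
/o/ (between /d/ and /t/) is in the target of rule 2 but the environment (before a nasal consonant) is not met → [o].
/t/ (between /o/ and /o/): between two vowels, so rule 1 applies → [ɾ].
/o/ (between /t/ and /x/): rule 2 targets it, but not before a nasal consonant → unchanged [o].
/x/ (between /o/ and /e/) is unaffected → [x].
/e/ (word-final) is in the target of rule 2 but the environment (before a nasal consonant) is not met → [e].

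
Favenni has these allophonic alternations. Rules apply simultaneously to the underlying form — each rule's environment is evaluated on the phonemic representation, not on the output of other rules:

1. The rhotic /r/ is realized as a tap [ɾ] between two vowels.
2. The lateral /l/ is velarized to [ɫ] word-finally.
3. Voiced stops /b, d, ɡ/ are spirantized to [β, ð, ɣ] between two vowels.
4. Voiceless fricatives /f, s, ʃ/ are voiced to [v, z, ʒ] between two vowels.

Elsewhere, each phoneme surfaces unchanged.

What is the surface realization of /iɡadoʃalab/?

[iɣaðoʒalab]

/i/ stays [i].
/ɡ/ (between /i/ and /a/): between two vowels, so rule 3 applies → [ɣ].
/a/ — not in any rule's target class → [a].
/d/ (between /a/ and /o/): between two vowels, so rule 3 applies → [ð].
/o/ stays [o].
/ʃ/ meets the environment for rule 4 (between two vowels) → [ʒ].
/a/ (between /ʃ/ and /l/) is unaffected → [a].
/l/ (between /a/ and /a/): rule 2 targets it, but not word-finally → unchanged [l].
/a/ (between /l/ and /b/): no rule targets it → [a].
/b/ (word-final): rule 3 targets it, but not between two vowels → unchanged [b].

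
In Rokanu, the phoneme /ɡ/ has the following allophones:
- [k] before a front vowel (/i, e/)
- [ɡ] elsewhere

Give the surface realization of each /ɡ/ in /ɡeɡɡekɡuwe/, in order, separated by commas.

Occurrence 1 (position 1): before a front vowel (/i, e/) → [k].
Occurrence 2 (position 3): no conditioning environment matches → elsewhere allophone [ɡ].
Occurrence 3 (position 4): before a front vowel (/i, e/) → [k].
Occurrence 4 (position 7): no conditioning environment matches → elsewhere allophone [ɡ].

[k], [ɡ], [k], [ɡ]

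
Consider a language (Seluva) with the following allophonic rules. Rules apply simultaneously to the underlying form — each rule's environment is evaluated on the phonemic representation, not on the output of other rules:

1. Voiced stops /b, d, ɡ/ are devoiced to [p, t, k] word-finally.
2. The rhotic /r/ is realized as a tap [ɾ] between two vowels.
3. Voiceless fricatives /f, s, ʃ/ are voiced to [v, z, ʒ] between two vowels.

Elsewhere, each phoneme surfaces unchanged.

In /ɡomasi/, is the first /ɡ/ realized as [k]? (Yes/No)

/ɡ/ — word-initial; rule 1 does not apply here → [ɡ].
The actual realization is [ɡ], not [k].

No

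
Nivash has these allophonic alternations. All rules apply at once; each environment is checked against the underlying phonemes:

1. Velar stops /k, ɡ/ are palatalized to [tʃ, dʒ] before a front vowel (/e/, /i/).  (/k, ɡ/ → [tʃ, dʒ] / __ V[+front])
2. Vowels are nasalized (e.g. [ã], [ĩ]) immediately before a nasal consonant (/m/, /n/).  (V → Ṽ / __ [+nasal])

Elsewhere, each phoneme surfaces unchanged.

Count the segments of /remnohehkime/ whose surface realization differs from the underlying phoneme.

3

Segments that undergo a rule: /e/ → [ẽ] (rule 2); /k/ → [tʃ] (rule 1); /i/ → [ĩ] (rule 2).
All other segments surface unchanged.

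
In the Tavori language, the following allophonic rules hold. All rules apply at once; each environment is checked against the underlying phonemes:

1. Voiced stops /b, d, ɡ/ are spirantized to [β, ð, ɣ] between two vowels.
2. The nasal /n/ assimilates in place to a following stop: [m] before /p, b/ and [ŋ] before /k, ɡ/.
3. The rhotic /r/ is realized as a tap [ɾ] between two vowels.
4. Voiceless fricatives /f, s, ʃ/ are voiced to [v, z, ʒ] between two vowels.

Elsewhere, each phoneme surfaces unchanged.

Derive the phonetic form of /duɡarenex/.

[duɣaɾenex]

/d/ — word-initial; rule 1 does not apply here → [d].
/u/ (between /d/ and /ɡ/): no rule targets it → [u].
/ɡ/ — between /u/ and /a/, between two vowels — surfaces as [ɣ] (rule 1).
/a/ — not in any rule's target class → [a].
/r/ (between /a/ and /e/): between two vowels, so rule 3 applies → [ɾ].
/e/ stays [e].
/n/ (between /e/ and /e/) is in the target of rule 2 but the environment (before a labial or velar stop) is not met → [n].
/e/ — not in any rule's target class → [e].
/x/ (word-final): no rule targets it → [x].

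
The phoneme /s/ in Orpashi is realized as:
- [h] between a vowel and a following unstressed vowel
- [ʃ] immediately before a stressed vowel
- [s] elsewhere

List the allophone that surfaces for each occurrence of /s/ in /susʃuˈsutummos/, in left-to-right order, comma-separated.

[s], [s], [ʃ], [s]

Occurrence 1 (position 1): no conditioning environment matches → elsewhere allophone [s].
Occurrence 2 (position 3): no conditioning environment matches → elsewhere allophone [s].
Occurrence 3 (position 6): immediately before a stressed vowel → [ʃ].
Occurrence 4 (position 13): no conditioning environment matches → elsewhere allophone [s].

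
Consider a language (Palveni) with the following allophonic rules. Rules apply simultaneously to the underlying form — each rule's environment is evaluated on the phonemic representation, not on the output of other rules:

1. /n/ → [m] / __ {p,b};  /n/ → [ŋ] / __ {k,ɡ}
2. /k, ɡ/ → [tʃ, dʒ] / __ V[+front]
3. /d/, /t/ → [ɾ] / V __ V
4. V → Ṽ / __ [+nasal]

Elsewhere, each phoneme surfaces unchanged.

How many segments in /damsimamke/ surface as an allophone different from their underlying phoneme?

4

Segments that undergo a rule: /a/ → [ã] (rule 4); /i/ → [ĩ] (rule 4); /a/ → [ã] (rule 4); /k/ → [tʃ] (rule 2).
All other segments surface unchanged.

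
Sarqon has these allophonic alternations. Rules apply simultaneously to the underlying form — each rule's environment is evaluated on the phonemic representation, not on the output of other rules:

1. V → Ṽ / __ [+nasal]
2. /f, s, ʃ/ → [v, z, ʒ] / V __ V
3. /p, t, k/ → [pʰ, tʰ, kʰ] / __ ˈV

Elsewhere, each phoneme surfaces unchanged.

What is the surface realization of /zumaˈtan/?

/z/ stays [z].
/u/ (between /z/ and /m/) occurs before a nasal consonant → [ũ] by rule 1.
/m/ stays [m].
/a/ (between /m/ and /t/) is in the target of rule 1 but the environment (before a nasal consonant) is not met → [a].
/t/ — between /a/ and /a/, immediately before a stressed vowel — surfaces as [tʰ] (rule 3).
/a/ (between /t/ and /n/) occurs before a nasal consonant → [ã] by rule 1.
/n/ (word-final) is unaffected → [n].

[zũmaˈtʰãn]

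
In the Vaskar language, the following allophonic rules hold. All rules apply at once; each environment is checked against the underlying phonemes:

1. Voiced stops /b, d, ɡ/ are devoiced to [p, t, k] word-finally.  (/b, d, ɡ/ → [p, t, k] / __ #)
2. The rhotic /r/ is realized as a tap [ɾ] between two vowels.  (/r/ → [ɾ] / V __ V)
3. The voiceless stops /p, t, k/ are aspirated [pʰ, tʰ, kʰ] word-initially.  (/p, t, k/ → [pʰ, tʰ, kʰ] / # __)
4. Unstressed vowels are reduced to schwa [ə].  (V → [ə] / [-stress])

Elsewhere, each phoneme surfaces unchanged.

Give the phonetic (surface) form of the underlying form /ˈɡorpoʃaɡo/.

[ˈɡorpəʃəɡə]

/ɡ/ — word-initial; rule 1 does not apply here → [ɡ].
/o/ — between /ɡ/ and /r/; rule 4 does not apply here → [o].
/r/ (between /o/ and /p/) is in the target of rule 2 but the environment (between two vowels) is not met → [r].
/p/ — between /r/ and /o/; rule 3 does not apply here → [p].
/o/ (between /p/ and /ʃ/) occurs in an unstressed syllable → [ə] by rule 4.
/ʃ/ (between /o/ and /a/) is unaffected → [ʃ].
Rule 4 applies to /a/ (between /ʃ/ and /ɡ/: in an unstressed syllable) → [ə].
/ɡ/ (between /a/ and /o/): rule 1 targets it, but not word-finally → unchanged [ɡ].
/o/ (word-final): in an unstressed syllable, so rule 4 applies → [ə].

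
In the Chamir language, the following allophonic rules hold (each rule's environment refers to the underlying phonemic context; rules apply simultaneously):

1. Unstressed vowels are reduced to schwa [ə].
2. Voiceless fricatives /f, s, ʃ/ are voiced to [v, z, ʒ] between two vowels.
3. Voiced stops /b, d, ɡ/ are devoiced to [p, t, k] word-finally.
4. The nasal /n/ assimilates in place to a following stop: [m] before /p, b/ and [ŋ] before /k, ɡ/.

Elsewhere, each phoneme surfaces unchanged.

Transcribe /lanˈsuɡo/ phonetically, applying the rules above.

/l/ (word-initial): no rule targets it → [l].
Rule 1 applies to /a/ (between /l/ and /n/: in an unstressed syllable) → [ə].
/n/ (between /a/ and /s/): rule 4 targets it, but not before a labial or velar stop → unchanged [n].
/s/ (between /n/ and /u/): rule 2 targets it, but not between two vowels → unchanged [s].
/u/ (between /s/ and /ɡ/): rule 1 targets it, but not in an unstressed syllable → unchanged [u].
/ɡ/ — between /u/ and /o/; rule 3 does not apply here → [ɡ].
Rule 1 applies to /o/ (word-final: in an unstressed syllable) → [ə].

[lənˈsuɡə]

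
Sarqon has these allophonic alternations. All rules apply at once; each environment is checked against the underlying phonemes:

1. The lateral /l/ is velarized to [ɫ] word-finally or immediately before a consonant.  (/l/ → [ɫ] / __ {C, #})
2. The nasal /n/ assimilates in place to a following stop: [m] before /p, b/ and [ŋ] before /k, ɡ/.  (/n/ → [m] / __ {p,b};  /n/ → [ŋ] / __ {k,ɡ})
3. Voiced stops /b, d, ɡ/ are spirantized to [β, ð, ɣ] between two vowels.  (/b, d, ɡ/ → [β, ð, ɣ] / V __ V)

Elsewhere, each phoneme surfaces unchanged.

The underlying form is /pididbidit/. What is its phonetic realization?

/p/ stays [p].
/i/ stays [i].
/d/ — between /i/ and /i/, between two vowels — surfaces as [ð] (rule 3).
/i/ stays [i].
/d/ (between /i/ and /b/) is in the target of rule 3 but the environment (between two vowels) is not met → [d].
/b/ (between /d/ and /i/): rule 3 targets it, but not between two vowels → unchanged [b].
/i/ — not in any rule's target class → [i].
/d/ (between /i/ and /i/) occurs between two vowels → [ð] by rule 3.
/i/ (between /d/ and /t/) is unaffected → [i].
/t/ (word-final): no rule targets it → [t].

[piðidbiðit]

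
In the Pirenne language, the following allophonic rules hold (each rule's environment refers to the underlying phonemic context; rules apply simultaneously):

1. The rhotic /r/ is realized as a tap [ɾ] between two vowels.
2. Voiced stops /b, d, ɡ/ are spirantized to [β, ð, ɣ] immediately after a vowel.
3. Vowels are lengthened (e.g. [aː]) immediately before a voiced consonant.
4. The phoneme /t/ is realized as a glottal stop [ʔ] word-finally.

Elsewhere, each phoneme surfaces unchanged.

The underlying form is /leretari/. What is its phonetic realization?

[leːɾetaːɾi]

Rule 3 applies to /e/ (between /l/ and /r/: before a voiced consonant) → [eː].
/r/ — between /e/ and /e/, between two vowels — surfaces as [ɾ] (rule 1).
/e/ — between /r/ and /t/; rule 3 does not apply here → [e].
/t/ (between /e/ and /a/) is in the target of rule 4 but the environment (word-finally) is not met → [t].
/a/ (between /t/ and /r/): before a voiced consonant, so rule 3 applies → [aː].
/r/ — between /a/ and /i/, between two vowels — surfaces as [ɾ] (rule 1).
/i/ (word-final) is in the target of rule 3 but the environment (before a voiced consonant) is not met → [i].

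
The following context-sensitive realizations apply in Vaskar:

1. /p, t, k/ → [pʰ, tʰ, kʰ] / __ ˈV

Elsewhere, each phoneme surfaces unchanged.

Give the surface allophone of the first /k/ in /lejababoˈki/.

/k/ (between /o/ and /i/) occurs immediately before a stressed vowel → [kʰ] by rule 1.

[kʰ]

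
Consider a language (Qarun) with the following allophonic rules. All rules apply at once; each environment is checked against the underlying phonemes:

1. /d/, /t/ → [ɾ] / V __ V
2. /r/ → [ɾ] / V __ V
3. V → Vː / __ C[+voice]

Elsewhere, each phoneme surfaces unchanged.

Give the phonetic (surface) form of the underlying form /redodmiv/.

[reːɾoːdmiːv]

/r/ (word-initial) is in the target of rule 2 but the environment (between two vowels) is not met → [r].
/e/ — between /r/ and /d/, before a voiced consonant — surfaces as [eː] (rule 3).
/d/ (between /e/ and /o/) occurs between two vowels → [ɾ] by rule 1.
/o/ — between /d/ and /d/, before a voiced consonant — surfaces as [oː] (rule 3).
/d/ (between /o/ and /m/) fails the environment for rule 1, so it stays [d].
/i/ (between /m/ and /v/): before a voiced consonant, so rule 3 applies → [iː].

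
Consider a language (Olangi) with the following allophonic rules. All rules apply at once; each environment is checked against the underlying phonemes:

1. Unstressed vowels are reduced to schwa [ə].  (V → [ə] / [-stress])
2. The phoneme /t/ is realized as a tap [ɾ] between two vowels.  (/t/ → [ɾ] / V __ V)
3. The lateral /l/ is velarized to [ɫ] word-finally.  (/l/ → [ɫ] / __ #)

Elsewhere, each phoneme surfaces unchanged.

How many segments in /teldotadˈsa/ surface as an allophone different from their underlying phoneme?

Segments that undergo a rule: /e/ → [ə] (rule 1); /o/ → [ə] (rule 1); /t/ → [ɾ] (rule 2); /a/ → [ə] (rule 1).
All other segments surface unchanged.

4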